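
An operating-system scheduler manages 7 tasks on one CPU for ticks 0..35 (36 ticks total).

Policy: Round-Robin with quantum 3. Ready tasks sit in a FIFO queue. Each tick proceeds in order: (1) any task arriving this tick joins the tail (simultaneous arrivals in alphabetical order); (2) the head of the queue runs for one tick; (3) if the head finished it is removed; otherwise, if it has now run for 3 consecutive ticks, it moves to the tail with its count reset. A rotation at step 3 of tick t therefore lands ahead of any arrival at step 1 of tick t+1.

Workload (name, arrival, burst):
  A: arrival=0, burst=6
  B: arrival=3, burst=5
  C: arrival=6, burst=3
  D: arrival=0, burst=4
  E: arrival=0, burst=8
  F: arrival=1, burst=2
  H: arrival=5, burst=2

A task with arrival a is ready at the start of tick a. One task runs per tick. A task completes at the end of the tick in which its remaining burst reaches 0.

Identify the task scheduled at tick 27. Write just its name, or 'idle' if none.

t=0: queue=[A,D,E] q_used=0 → run A
t=1: queue=[A,D,E,F] q_used=1 → run A
t=2: queue=[A,D,E,F] q_used=2 → run A
t=3: queue=[D,E,F,A,B] q_used=0 → run D
t=4: queue=[D,E,F,A,B] q_used=1 → run D
t=5: queue=[D,E,F,A,B,H] q_used=2 → run D
t=6: queue=[E,F,A,B,H,D,C] q_used=0 → run E
t=7: queue=[E,F,A,B,H,D,C] q_used=1 → run E
t=8: queue=[E,F,A,B,H,D,C] q_used=2 → run E
t=9: queue=[F,A,B,H,D,C,E] q_used=0 → run F
t=10: queue=[F,A,B,H,D,C,E] q_used=1 → run F
t=11: queue=[A,B,H,D,C,E] q_used=0 → run A
t=12: queue=[A,B,H,D,C,E] q_used=1 → run A
t=13: queue=[A,B,H,D,C,E] q_used=2 → run A
t=14: queue=[B,H,D,C,E] q_used=0 → run B
t=15: queue=[B,H,D,C,E] q_used=1 → run B
t=16: queue=[B,H,D,C,E] q_used=2 → run B
t=17: queue=[H,D,C,E,B] q_used=0 → run H
t=18: queue=[H,D,C,E,B] q_used=1 → run H
t=19: queue=[D,C,E,B] q_used=0 → run D
t=20: queue=[C,E,B] q_used=0 → run C
t=21: queue=[C,E,B] q_used=1 → run C
t=22: queue=[C,E,B] q_used=2 → run C
t=23: queue=[E,B] q_used=0 → run E
t=24: queue=[E,B] q_used=1 → run E
t=25: queue=[E,B] q_used=2 → run E
t=26: queue=[B,E] q_used=0 → run B
t=27: queue=[B,E] q_used=1 → run B
t=28: queue=[E] q_used=0 → run E
t=29: queue=[E] q_used=1 → run E
t=30: (idle)
t=31: (idle)
t=32: (idle)
t=33: (idle)
t=34: (idle)
t=35: (idle)

running at tick 27 = B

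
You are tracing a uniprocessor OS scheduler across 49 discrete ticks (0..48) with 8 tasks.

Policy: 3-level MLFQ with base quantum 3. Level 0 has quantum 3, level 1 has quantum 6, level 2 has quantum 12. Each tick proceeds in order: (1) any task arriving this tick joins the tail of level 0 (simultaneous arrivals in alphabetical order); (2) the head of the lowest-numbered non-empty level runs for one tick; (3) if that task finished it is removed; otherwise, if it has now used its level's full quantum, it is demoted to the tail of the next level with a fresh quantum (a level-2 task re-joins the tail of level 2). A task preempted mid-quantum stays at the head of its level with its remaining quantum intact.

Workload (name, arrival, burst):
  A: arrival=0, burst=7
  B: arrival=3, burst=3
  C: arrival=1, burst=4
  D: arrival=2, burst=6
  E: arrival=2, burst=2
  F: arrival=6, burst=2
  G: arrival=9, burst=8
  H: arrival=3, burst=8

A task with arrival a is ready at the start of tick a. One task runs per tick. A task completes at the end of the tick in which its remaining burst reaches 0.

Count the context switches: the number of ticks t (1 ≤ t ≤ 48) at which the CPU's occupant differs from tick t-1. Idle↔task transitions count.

t=0: L0/L1/L2 = A/-/- → run A
t=1: L0/L1/L2 = AC/-/- → run A
t=2: L0/L1/L2 = ACDE/-/- → run A
t=3: L0/L1/L2 = CDEBH/A/- → run C
t=4: L0/L1/L2 = CDEBH/A/- → run C
t=5: L0/L1/L2 = CDEBH/A/- → run C
t=6: L0/L1/L2 = DEBHF/AC/- → run D
t=7: L0/L1/L2 = DEBHF/AC/- → run D
t=8: L0/L1/L2 = DEBHF/AC/- → run D
t=9: L0/L1/L2 = EBHFG/ACD/- → run E
t=10: L0/L1/L2 = EBHFG/ACD/- → run E
t=11: L0/L1/L2 = BHFG/ACD/- → run B
t=12: L0/L1/L2 = BHFG/ACD/- → run B
t=13: L0/L1/L2 = BHFG/ACD/- → run B
t=14: L0/L1/L2 = HFG/ACD/- → run H
t=15: L0/L1/L2 = HFG/ACD/- → run H
t=16: L0/L1/L2 = HFG/ACD/- → run H
t=17: L0/L1/L2 = FG/ACDH/- → run F
t=18: L0/L1/L2 = FG/ACDH/- → run F
t=19: L0/L1/L2 = G/ACDH/- → run G
t=20: L0/L1/L2 = G/ACDH/- → run G
t=21: L0/L1/L2 = G/ACDH/- → run G
t=22: L0/L1/L2 = -/ACDHG/- → run A
t=23: L0/L1/L2 = -/ACDHG/- → run A
t=24: L0/L1/L2 = -/ACDHG/- → run A
t=25: L0/L1/L2 = -/ACDHG/- → run A
t=26: L0/L1/L2 = -/CDHG/- → run C
t=27: L0/L1/L2 = -/DHG/- → run D
t=28: L0/L1/L2 = -/DHG/- → run D
t=29: L0/L1/L2 = -/DHG/- → run D
t=30: L0/L1/L2 = -/HG/- → run H
t=31: L0/L1/L2 = -/HG/- → run H
t=32: L0/L1/L2 = -/HG/- → run H
t=33: L0/L1/L2 = -/HG/- → run H
t=34: L0/L1/L2 = -/HG/- → run H
t=35: L0/L1/L2 = -/G/- → run G
t=36: L0/L1/L2 = -/G/- → run G
t=37: L0/L1/L2 = -/G/- → run G
t=38: L0/L1/L2 = -/G/- → run G
t=39: L0/L1/L2 = -/G/- → run G
t=40: (idle)
t=41: (idle)
t=42: (idle)
t=43: (idle)
t=44: (idle)
t=45: (idle)
t=46: (idle)
t=47: (idle)
t=48: (idle)

context switches = 13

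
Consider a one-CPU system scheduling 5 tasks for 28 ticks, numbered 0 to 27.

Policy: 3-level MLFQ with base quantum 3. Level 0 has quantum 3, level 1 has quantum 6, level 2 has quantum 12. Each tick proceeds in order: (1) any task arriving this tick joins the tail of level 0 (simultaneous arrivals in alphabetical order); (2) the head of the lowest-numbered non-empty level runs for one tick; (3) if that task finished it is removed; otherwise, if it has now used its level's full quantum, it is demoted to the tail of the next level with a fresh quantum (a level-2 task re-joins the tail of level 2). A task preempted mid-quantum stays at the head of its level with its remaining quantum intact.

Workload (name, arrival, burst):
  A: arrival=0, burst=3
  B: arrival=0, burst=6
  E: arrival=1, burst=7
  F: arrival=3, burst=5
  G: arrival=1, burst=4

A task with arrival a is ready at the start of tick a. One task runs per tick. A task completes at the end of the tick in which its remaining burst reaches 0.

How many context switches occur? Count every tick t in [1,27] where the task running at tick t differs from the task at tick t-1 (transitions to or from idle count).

t=0: L0/L1/L2 = AB/-/- → run A
t=1: L0/L1/L2 = ABEG/-/- → run A
t=2: L0/L1/L2 = ABEG/-/- → run A
t=3: L0/L1/L2 = BEGF/-/- → run B
t=4: L0/L1/L2 = BEGF/-/- → run B
t=5: L0/L1/L2 = BEGF/-/- → run B
t=6: L0/L1/L2 = EGF/B/- → run E
t=7: L0/L1/L2 = EGF/B/- → run E
t=8: L0/L1/L2 = EGF/B/- → run E
t=9: L0/L1/L2 = GF/BE/- → run G
t=10: L0/L1/L2 = GF/BE/- → run G
t=11: L0/L1/L2 = GF/BE/- → run G
t=12: L0/L1/L2 = F/BEG/- → run F
t=13: L0/L1/L2 = F/BEG/- → run F
t=14: L0/L1/L2 = F/BEG/- → run F
t=15: L0/L1/L2 = -/BEGF/- → run B
t=16: L0/L1/L2 = -/BEGF/- → run B
t=17: L0/L1/L2 = -/BEGF/- → run B
t=18: L0/L1/L2 = -/EGF/- → run E
t=19: L0/L1/L2 = -/EGF/- → run E
t=20: L0/L1/L2 = -/EGF/- → run E
t=21: L0/L1/L2 = -/EGF/- → run E
t=22: L0/L1/L2 = -/GF/- → run G
t=23: L0/L1/L2 = -/F/- → run F
t=24: L0/L1/L2 = -/F/- → run F
t=25: (idle)
t=26: (idle)
t=27: (idle)

context switches = 9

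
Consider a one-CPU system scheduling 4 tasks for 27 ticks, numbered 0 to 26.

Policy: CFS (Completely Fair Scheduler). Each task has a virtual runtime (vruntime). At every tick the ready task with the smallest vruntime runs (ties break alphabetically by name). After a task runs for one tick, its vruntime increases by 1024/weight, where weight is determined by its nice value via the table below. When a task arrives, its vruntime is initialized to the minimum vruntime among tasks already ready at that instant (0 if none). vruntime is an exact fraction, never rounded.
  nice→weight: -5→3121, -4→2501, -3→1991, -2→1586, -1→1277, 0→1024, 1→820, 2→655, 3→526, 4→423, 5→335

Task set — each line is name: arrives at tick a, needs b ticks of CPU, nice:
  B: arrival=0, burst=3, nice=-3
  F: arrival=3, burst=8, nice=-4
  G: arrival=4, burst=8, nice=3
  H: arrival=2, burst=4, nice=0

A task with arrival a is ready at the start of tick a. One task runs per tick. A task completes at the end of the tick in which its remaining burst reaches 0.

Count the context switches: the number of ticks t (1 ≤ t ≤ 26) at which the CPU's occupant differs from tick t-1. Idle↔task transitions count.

t=0: vr[B=0] → run B
t=1: vr[B=1024/1991] → run B
t=2: vr[B=2048/1991 H=2048/1991] → run B
t=3: vr[F=2048/1991 H=2048/1991] → run F
t=4: vr[F=7160832/4979491 G=2048/1991 H=2048/1991] → run G
t=5: vr[F=7160832/4979491 G=1558016/523633 H=2048/1991] → run H
t=6: vr[F=7160832/4979491 G=1558016/523633 H=4039/1991] → run F
t=7: vr[F=9199616/4979491 G=1558016/523633 H=4039/1991] → run F
t=8: vr[F=11238400/4979491 G=1558016/523633 H=4039/1991] → run H
t=9: vr[F=11238400/4979491 G=1558016/523633 H=6030/1991] → run F
t=10: vr[F=13277184/4979491 G=1558016/523633 H=6030/1991] → run F
t=11: vr[F=15315968/4979491 G=1558016/523633 H=6030/1991] → run G
t=12: vr[F=15315968/4979491 G=2577408/523633 H=6030/1991] → run H
t=13: vr[F=15315968/4979491 G=2577408/523633 H=8021/1991] → run F
t=14: vr[F=17354752/4979491 G=2577408/523633 H=8021/1991] → run F
t=15: vr[F=19393536/4979491 G=2577408/523633 H=8021/1991] → run F
t=16: vr[G=2577408/523633 H=8021/1991] → run H
t=17: vr[G=2577408/523633] → run G
t=18: vr[G=3596800/523633] → run G
t=19: vr[G=4616192/523633] → run G
t=20: vr[G=5635584/523633] → run G
t=21: vr[G=6654976/523633] → run G
t=22: vr[G=7674368/523633] → run G
t=23: (idle)
t=24: (idle)
t=25: (idle)
t=26: (idle)

context switches = 12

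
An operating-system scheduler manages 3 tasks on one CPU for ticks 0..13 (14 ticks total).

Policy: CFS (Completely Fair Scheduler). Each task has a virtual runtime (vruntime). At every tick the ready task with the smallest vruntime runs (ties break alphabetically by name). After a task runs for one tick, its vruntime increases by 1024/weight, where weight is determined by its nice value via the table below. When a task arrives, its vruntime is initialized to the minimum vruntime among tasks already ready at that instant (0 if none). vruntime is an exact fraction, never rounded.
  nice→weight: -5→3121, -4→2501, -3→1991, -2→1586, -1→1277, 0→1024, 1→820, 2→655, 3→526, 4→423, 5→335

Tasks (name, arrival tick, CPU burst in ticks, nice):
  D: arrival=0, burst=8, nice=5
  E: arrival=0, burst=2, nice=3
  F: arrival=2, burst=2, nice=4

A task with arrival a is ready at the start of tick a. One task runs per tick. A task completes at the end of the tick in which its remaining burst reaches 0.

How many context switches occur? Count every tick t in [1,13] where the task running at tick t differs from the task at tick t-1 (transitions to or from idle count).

context switches = 6

t=0: vr[D=0 E=0] → run D
t=1: vr[D=1024/335 E=0] → run E
t=2: vr[D=1024/335 E=512/263 F=512/263] → run E
t=3: vr[D=1024/335 F=512/263] → run F
t=4: vr[D=1024/335 F=485888/111249] → run D
t=5: vr[D=2048/335 F=485888/111249] → run F
t=6: vr[D=2048/335] → run D
t=7: vr[D=3072/335] → run D
t=8: vr[D=4096/335] → run D
t=9: vr[D=1024/67] → run D
t=10: vr[D=6144/335] → run D
t=11: vr[D=7168/335] → run D
t=12: (idle)
t=13: (idle)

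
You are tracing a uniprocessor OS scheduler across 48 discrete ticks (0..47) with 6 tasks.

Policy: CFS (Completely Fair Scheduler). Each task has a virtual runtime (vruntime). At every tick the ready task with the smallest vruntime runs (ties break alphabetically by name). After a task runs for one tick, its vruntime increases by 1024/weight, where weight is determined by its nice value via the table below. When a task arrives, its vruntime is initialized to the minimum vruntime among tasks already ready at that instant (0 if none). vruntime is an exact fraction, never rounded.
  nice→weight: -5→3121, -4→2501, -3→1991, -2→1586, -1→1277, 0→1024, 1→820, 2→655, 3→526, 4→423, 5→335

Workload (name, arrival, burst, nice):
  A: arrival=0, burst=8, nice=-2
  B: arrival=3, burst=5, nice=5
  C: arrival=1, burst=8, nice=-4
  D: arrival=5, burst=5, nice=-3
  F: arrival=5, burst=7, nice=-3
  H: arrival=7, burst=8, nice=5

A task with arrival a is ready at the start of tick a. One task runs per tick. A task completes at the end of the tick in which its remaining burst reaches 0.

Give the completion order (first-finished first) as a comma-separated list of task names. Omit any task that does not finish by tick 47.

t=0: vr[A=0] → run A
t=1: vr[A=512/793 C=512/793] → run A
t=2: vr[A=1024/793 C=512/793] → run C
t=3: vr[A=1024/793 B=34304/32513 C=34304/32513] → run B
t=4: vr[A=1024/793 B=44785152/10891855 C=34304/32513] → run C
t=5: vr[A=1024/793 B=44785152/10891855 C=47616/32513 D=1024/793 F=1024/793] → run A
t=6: vr[A=1536/793 B=44785152/10891855 C=47616/32513 D=1024/793 F=1024/793] → run D
t=7: vr[A=1536/793 B=44785152/10891855 C=47616/32513 D=2850816/1578863 F=1024/793 H=1024/793] → run F
t=8: vr[A=1536/793 B=44785152/10891855 C=47616/32513 D=2850816/1578863 F=2850816/1578863 H=1024/793] → run H
t=9: vr[A=1536/793 B=44785152/10891855 C=47616/32513 D=2850816/1578863 F=2850816/1578863 H=1155072/265655] → run C
t=10: vr[A=1536/793 B=44785152/10891855 C=60928/32513 D=2850816/1578863 F=2850816/1578863 H=1155072/265655] → run D
t=11: vr[A=1536/793 B=44785152/10891855 C=60928/32513 D=3662848/1578863 F=2850816/1578863 H=1155072/265655] → run F
t=12: vr[A=1536/793 B=44785152/10891855 C=60928/32513 D=3662848/1578863 F=3662848/1578863 H=1155072/265655] → run C
t=13: vr[A=1536/793 B=44785152/10891855 C=74240/32513 D=3662848/1578863 F=3662848/1578863 H=1155072/265655] → run A
t=14: vr[A=2048/793 B=44785152/10891855 C=74240/32513 D=3662848/1578863 F=3662848/1578863 H=1155072/265655] → run C
t=15: vr[A=2048/793 B=44785152/10891855 C=87552/32513 D=3662848/1578863 F=3662848/1578863 H=1155072/265655] → run D
t=16: vr[A=2048/793 B=44785152/10891855 C=87552/32513 D=4474880/1578863 F=3662848/1578863 H=1155072/265655] → run F
t=17: vr[A=2048/793 B=44785152/10891855 C=87552/32513 D=4474880/1578863 F=4474880/1578863 H=1155072/265655] → run A
t=18: vr[A=2560/793 B=44785152/10891855 C=87552/32513 D=4474880/1578863 F=4474880/1578863 H=1155072/265655] → run C
t=19: vr[A=2560/793 B=44785152/10891855 C=100864/32513 D=4474880/1578863 F=4474880/1578863 H=1155072/265655] → run D
t=20: vr[A=2560/793 B=44785152/10891855 C=100864/32513 D=5286912/1578863 F=4474880/1578863 H=1155072/265655] → run F
t=21: vr[A=2560/793 B=44785152/10891855 C=100864/32513 D=5286912/1578863 F=5286912/1578863 H=1155072/265655] → run C
t=22: vr[A=2560/793 B=44785152/10891855 C=114176/32513 D=5286912/1578863 F=5286912/1578863 H=1155072/265655] → run A
t=23: vr[A=3072/793 B=44785152/10891855 C=114176/32513 D=5286912/1578863 F=5286912/1578863 H=1155072/265655] → run D
t=24: vr[A=3072/793 B=44785152/10891855 C=114176/32513 F=5286912/1578863 H=1155072/265655] → run F
t=25: vr[A=3072/793 B=44785152/10891855 C=114176/32513 F=6098944/1578863 H=1155072/265655] → run C
t=26: vr[A=3072/793 B=44785152/10891855 F=6098944/1578863 H=1155072/265655] → run F
t=27: vr[A=3072/793 B=44785152/10891855 F=6910976/1578863 H=1155072/265655] → run A
t=28: vr[A=3584/793 B=44785152/10891855 F=6910976/1578863 H=1155072/265655] → run B
t=29: vr[A=3584/793 B=78078464/10891855 F=6910976/1578863 H=1155072/265655] → run H
t=30: vr[A=3584/793 B=78078464/10891855 F=6910976/1578863 H=1967104/265655] → run F
t=31: vr[A=3584/793 B=78078464/10891855 H=1967104/265655] → run A
t=32: vr[B=78078464/10891855 H=1967104/265655] → run B
t=33: vr[B=111371776/10891855 H=1967104/265655] → run H
t=34: vr[B=111371776/10891855 H=2779136/265655] → run B
t=35: vr[B=144665088/10891855 H=2779136/265655] → run H
t=36: vr[B=144665088/10891855 H=3591168/265655] → run B
t=37: vr[H=3591168/265655] → run H
t=38: vr[H=880640/53131] → run H
t=39: vr[H=5215232/265655] → run H
t=40: vr[H=6027264/265655] → run H
t=41: (idle)
t=42: (idle)
t=43: (idle)
t=44: (idle)
t=45: (idle)
t=46: (idle)
t=47: (idle)

completion order = D, C, F, A, B, H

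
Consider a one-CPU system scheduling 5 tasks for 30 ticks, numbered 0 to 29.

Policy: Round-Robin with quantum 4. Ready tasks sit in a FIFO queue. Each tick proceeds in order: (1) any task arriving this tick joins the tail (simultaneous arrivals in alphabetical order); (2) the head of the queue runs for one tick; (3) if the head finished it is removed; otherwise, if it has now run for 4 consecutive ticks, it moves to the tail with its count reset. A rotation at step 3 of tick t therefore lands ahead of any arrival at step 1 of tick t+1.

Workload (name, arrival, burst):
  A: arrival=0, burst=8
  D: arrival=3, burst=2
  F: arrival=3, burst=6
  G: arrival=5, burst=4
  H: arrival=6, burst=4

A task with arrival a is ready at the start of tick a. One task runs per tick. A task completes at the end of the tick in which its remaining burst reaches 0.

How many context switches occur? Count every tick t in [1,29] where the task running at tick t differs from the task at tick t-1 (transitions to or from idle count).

context switches = 7

t=0: queue=[A] q_used=0 → run A
t=1: queue=[A] q_used=1 → run A
t=2: queue=[A] q_used=2 → run A
t=3: queue=[A,D,F] q_used=3 → run A
t=4: queue=[D,F,A] q_used=0 → run D
t=5: queue=[D,F,A,G] q_used=1 → run D
t=6: queue=[F,A,G,H] q_used=0 → run F
t=7: queue=[F,A,G,H] q_used=1 → run F
t=8: queue=[F,A,G,H] q_used=2 → run F
t=9: queue=[F,A,G,H] q_used=3 → run F
t=10: queue=[A,G,H,F] q_used=0 → run A
t=11: queue=[A,G,H,F] q_used=1 → run A
t=12: queue=[A,G,H,F] q_used=2 → run A
t=13: queue=[A,G,H,F] q_used=3 → run A
t=14: queue=[G,H,F] q_used=0 → run G
t=15: queue=[G,H,F] q_used=1 → run G
t=16: queue=[G,H,F] q_used=2 → run G
t=17: queue=[G,H,F] q_used=3 → run G
t=18: queue=[H,F] q_used=0 → run H
t=19: queue=[H,F] q_used=1 → run H
t=20: queue=[H,F] q_used=2 → run H
t=21: queue=[H,F] q_used=3 → run H
t=22: queue=[F] q_used=0 → run F
t=23: queue=[F] q_used=1 → run F
t=24: (idle)
t=25: (idle)
t=26: (idle)
t=27: (idle)
t=28: (idle)
t=29: (idle)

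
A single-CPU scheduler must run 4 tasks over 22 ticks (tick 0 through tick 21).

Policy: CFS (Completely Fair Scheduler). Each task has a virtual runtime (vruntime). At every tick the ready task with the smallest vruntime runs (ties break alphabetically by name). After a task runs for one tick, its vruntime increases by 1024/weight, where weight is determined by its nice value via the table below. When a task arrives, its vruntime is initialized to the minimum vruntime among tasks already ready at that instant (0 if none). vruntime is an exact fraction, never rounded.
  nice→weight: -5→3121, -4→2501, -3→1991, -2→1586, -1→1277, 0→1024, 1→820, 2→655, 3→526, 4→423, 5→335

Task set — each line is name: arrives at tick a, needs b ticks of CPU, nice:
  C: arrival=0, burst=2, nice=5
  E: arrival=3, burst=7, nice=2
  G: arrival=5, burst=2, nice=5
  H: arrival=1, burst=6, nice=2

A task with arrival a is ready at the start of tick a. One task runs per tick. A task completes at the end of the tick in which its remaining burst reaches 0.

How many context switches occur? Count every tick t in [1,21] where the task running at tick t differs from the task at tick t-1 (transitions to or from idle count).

t=0: vr[C=0] → run C
t=1: vr[C=1024/335 H=1024/335] → run C
t=2: vr[H=1024/335] → run H
t=3: vr[E=202752/43885 H=202752/43885] → run E
t=4: vr[E=54272/8777 H=202752/43885] → run H
t=5: vr[E=54272/8777 G=54272/8777 H=54272/8777] → run E
t=6: vr[E=339968/43885 G=54272/8777 H=54272/8777] → run G
t=7: vr[E=339968/43885 G=405504/43885 H=54272/8777] → run H
t=8: vr[E=339968/43885 G=405504/43885 H=339968/43885] → run E
t=9: vr[E=408576/43885 G=405504/43885 H=339968/43885] → run H
t=10: vr[E=408576/43885 G=405504/43885 H=408576/43885] → run G
t=11: vr[E=408576/43885 H=408576/43885] → run E
t=12: vr[E=477184/43885 H=408576/43885] → run H
t=13: vr[E=477184/43885 H=477184/43885] → run E
t=14: vr[E=545792/43885 H=477184/43885] → run H
t=15: vr[E=545792/43885] → run E
t=16: vr[E=122880/8777] → run E
t=17: (idle)
t=18: (idle)
t=19: (idle)
t=20: (idle)
t=21: (idle)

context switches = 15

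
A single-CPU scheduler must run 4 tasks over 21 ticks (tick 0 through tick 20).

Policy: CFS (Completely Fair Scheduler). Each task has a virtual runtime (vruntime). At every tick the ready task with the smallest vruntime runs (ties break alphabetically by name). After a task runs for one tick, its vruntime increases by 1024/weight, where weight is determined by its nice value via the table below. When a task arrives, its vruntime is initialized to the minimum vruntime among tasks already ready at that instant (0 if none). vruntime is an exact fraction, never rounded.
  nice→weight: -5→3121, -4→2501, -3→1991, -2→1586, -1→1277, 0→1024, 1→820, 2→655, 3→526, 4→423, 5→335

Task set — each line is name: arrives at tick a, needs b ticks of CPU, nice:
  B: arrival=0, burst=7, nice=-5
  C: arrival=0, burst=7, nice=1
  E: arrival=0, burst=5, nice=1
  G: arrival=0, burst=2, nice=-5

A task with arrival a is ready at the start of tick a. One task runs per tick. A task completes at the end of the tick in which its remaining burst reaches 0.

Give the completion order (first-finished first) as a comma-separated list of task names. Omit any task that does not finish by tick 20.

completion order = G, B, E, C

t=0: vr[B=0 C=0 E=0 G=0] → run B
t=1: vr[B=1024/3121 C=0 E=0 G=0] → run C
t=2: vr[B=1024/3121 C=256/205 E=0 G=0] → run E
t=3: vr[B=1024/3121 C=256/205 E=256/205 G=0] → run G
t=4: vr[B=1024/3121 C=256/205 E=256/205 G=1024/3121] → run B
t=5: vr[B=2048/3121 C=256/205 E=256/205 G=1024/3121] → run G
t=6: vr[B=2048/3121 C=256/205 E=256/205] → run B
t=7: vr[B=3072/3121 C=256/205 E=256/205] → run B
t=8: vr[B=4096/3121 C=256/205 E=256/205] → run C
t=9: vr[B=4096/3121 C=512/205 E=256/205] → run E
t=10: vr[B=4096/3121 C=512/205 E=512/205] → run B
t=11: vr[B=5120/3121 C=512/205 E=512/205] → run B
t=12: vr[B=6144/3121 C=512/205 E=512/205] → run B
t=13: vr[C=512/205 E=512/205] → run C
t=14: vr[C=768/205 E=512/205] → run E
t=15: vr[C=768/205 E=768/205] → run C
t=16: vr[C=1024/205 E=768/205] → run E
t=17: vr[C=1024/205 E=1024/205] → run C
t=18: vr[C=256/41 E=1024/205] → run E
t=19: vr[C=256/41] → run C
t=20: vr[C=1536/205] → run C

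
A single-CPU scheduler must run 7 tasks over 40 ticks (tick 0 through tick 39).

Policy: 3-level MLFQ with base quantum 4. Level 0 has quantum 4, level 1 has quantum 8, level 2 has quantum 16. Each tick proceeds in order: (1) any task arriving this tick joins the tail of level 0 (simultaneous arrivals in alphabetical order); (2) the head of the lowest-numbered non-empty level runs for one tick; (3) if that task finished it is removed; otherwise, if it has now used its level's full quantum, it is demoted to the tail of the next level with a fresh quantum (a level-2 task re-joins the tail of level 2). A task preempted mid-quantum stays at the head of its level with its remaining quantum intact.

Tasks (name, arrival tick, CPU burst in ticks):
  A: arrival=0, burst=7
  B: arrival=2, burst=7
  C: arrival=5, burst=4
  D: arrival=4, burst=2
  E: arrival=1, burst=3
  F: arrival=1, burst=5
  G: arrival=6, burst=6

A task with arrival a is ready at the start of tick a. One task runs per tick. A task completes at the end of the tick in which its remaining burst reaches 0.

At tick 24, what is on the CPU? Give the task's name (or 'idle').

t=0: L0/L1/L2 = A/-/- → run A
t=1: L0/L1/L2 = AEF/-/- → run A
t=2: L0/L1/L2 = AEFB/-/- → run A
t=3: L0/L1/L2 = AEFB/-/- → run A
t=4: L0/L1/L2 = EFBD/A/- → run E
t=5: L0/L1/L2 = EFBDC/A/- → run E
t=6: L0/L1/L2 = EFBDCG/A/- → run E
t=7: L0/L1/L2 = FBDCG/A/- → run F
t=8: L0/L1/L2 = FBDCG/A/- → run F
t=9: L0/L1/L2 = FBDCG/A/- → run F
t=10: L0/L1/L2 = FBDCG/A/- → run F
t=11: L0/L1/L2 = BDCG/AF/- → run B
t=12: L0/L1/L2 = BDCG/AF/- → run B
t=13: L0/L1/L2 = BDCG/AF/- → run B
t=14: L0/L1/L2 = BDCG/AF/- → run B
t=15: L0/L1/L2 = DCG/AFB/- → run D
t=16: L0/L1/L2 = DCG/AFB/- → run D
t=17: L0/L1/L2 = CG/AFB/- → run C
t=18: L0/L1/L2 = CG/AFB/- → run C
t=19: L0/L1/L2 = CG/AFB/- → run C
t=20: L0/L1/L2 = CG/AFB/- → run C
t=21: L0/L1/L2 = G/AFB/- → run G
t=22: L0/L1/L2 = G/AFB/- → run G
t=23: L0/L1/L2 = G/AFB/- → run G
t=24: L0/L1/L2 = G/AFB/- → run G
t=25: L0/L1/L2 = -/AFBG/- → run A
t=26: L0/L1/L2 = -/AFBG/- → run A
t=27: L0/L1/L2 = -/AFBG/- → run A
t=28: L0/L1/L2 = -/FBG/- → run F
t=29: L0/L1/L2 = -/BG/- → run B
t=30: L0/L1/L2 = -/BG/- → run B
t=31: L0/L1/L2 = -/BG/- → run B
t=32: L0/L1/L2 = -/G/- → run G
t=33: L0/L1/L2 = -/G/- → run G
t=34: (idle)
t=35: (idle)
t=36: (idle)
t=37: (idle)
t=38: (idle)
t=39: (idle)

running at tick 24 = G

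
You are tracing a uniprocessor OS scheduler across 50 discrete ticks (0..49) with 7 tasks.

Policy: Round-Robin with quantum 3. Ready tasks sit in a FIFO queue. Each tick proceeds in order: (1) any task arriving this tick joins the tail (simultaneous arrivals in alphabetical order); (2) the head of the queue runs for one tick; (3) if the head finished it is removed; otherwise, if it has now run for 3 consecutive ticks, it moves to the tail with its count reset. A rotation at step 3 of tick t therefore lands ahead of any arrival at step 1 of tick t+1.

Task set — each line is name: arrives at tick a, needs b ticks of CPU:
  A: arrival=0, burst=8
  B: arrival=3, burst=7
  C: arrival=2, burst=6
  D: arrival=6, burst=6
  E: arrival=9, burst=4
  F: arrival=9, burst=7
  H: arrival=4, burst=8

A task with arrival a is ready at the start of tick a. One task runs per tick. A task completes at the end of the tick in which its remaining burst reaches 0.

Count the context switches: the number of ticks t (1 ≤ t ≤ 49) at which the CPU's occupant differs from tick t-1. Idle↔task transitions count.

context switches = 18

t=0: queue=[A] q_used=0 → run A
t=1: queue=[A] q_used=1 → run A
t=2: queue=[A,C] q_used=2 → run A
t=3: queue=[C,A,B] q_used=0 → run C
t=4: queue=[C,A,B,H] q_used=1 → run C
t=5: queue=[C,A,B,H] q_used=2 → run C
t=6: queue=[A,B,H,C,D] q_used=0 → run A
t=7: queue=[A,B,H,C,D] q_used=1 → run A
t=8: queue=[A,B,H,C,D] q_used=2 → run A
t=9: queue=[B,H,C,D,A,E,F] q_used=0 → run B
t=10: queue=[B,H,C,D,A,E,F] q_used=1 → run B
t=11: queue=[B,H,C,D,A,E,F] q_used=2 → run B
t=12: queue=[H,C,D,A,E,F,B] q_used=0 → run H
t=13: queue=[H,C,D,A,E,F,B] q_used=1 → run H
t=14: queue=[H,C,D,A,E,F,B] q_used=2 → run H
t=15: queue=[C,D,A,E,F,B,H] q_used=0 → run C
t=16: queue=[C,D,A,E,F,B,H] q_used=1 → run C
t=17: queue=[C,D,A,E,F,B,H] q_used=2 → run C
t=18: queue=[D,A,E,F,B,H] q_used=0 → run D
t=19: queue=[D,A,E,F,B,H] q_used=1 → run D
t=20: queue=[D,A,E,F,B,H] q_used=2 → run D
t=21: queue=[A,E,F,B,H,D] q_used=0 → run A
t=22: queue=[A,E,F,B,H,D] q_used=1 → run A
t=23: queue=[E,F,B,H,D] q_used=0 → run E
t=24: queue=[E,F,B,H,D] q_used=1 → run E
t=25: queue=[E,F,B,H,D] q_used=2 → run E
t=26: queue=[F,B,H,D,E] q_used=0 → run F
t=27: queue=[F,B,H,D,E] q_used=1 → run F
t=28: queue=[F,B,H,D,E] q_used=2 → run F
t=29: queue=[B,H,D,E,F] q_used=0 → run B
t=30: queue=[B,H,D,E,F] q_used=1 → run B
t=31: queue=[B,H,D,E,F] q_used=2 → run B
t=32: queue=[H,D,E,F,B] q_used=0 → run H
t=33: queue=[H,D,E,F,B] q_used=1 → run H
t=34: queue=[H,D,E,F,B] q_used=2 → run H
t=35: queue=[D,E,F,B,H] q_used=0 → run D
t=36: queue=[D,E,F,B,H] q_used=1 → run D
t=37: queue=[D,E,F,B,H] q_used=2 → run D
t=38: queue=[E,F,B,H] q_used=0 → run E
t=39: queue=[F,B,H] q_used=0 → run F
t=40: queue=[F,B,H] q_used=1 → run F
t=41: queue=[F,B,H] q_used=2 → run F
t=42: queue=[B,H,F] q_used=0 → run B
t=43: queue=[H,F] q_used=0 → run H
t=44: queue=[H,F] q_used=1 → run H
t=45: queue=[F] q_used=0 → run F
t=46: (idle)
t=47: (idle)
t=48: (idle)
t=49: (idle)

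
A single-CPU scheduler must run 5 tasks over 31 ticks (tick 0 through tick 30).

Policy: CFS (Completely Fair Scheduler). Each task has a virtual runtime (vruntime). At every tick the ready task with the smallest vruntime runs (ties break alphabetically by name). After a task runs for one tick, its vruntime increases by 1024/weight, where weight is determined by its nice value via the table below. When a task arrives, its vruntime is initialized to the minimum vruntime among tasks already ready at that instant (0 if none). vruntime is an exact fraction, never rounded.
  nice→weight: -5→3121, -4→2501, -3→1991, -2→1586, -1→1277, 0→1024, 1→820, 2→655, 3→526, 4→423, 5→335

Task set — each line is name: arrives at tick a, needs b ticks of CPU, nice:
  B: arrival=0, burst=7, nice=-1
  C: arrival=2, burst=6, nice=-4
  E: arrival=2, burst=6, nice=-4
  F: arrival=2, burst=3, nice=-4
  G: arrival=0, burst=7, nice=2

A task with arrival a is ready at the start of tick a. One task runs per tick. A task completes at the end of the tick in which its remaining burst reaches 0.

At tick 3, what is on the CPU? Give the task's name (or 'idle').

running at tick 3 = C

t=0: vr[B=0 G=0] → run B
t=1: vr[B=1024/1277 G=0] → run G
t=2: vr[B=1024/1277 C=1024/1277 E=1024/1277 F=1024/1277 G=1024/655] → run B
t=3: vr[B=2048/1277 C=1024/1277 E=1024/1277 F=1024/1277 G=1024/655] → run C
t=4: vr[B=2048/1277 C=3868672/3193777 E=1024/1277 F=1024/1277 G=1024/655] → run E
t=5: vr[B=2048/1277 C=3868672/3193777 E=3868672/3193777 F=1024/1277 G=1024/655] → run F
t=6: vr[B=2048/1277 C=3868672/3193777 E=3868672/3193777 F=3868672/3193777 G=1024/655] → run C
t=7: vr[B=2048/1277 C=5176320/3193777 E=3868672/3193777 F=3868672/3193777 G=1024/655] → run E
t=8: vr[B=2048/1277 C=5176320/3193777 E=5176320/3193777 F=3868672/3193777 G=1024/655] → run F
t=9: vr[B=2048/1277 C=5176320/3193777 E=5176320/3193777 F=5176320/3193777 G=1024/655] → run G
t=10: vr[B=2048/1277 C=5176320/3193777 E=5176320/3193777 F=5176320/3193777 G=2048/655] → run B
t=11: vr[B=3072/1277 C=5176320/3193777 E=5176320/3193777 F=5176320/3193777 G=2048/655] → run C
t=12: vr[B=3072/1277 C=6483968/3193777 E=5176320/3193777 F=5176320/3193777 G=2048/655] → run E
t=13: vr[B=3072/1277 C=6483968/3193777 E=6483968/3193777 F=5176320/3193777 G=2048/655] → run F
t=14: vr[B=3072/1277 C=6483968/3193777 E=6483968/3193777 G=2048/655] → run C
t=15: vr[B=3072/1277 C=7791616/3193777 E=6483968/3193777 G=2048/655] → run E
t=16: vr[B=3072/1277 C=7791616/3193777 E=7791616/3193777 G=2048/655] → run B
t=17: vr[B=4096/1277 C=7791616/3193777 E=7791616/3193777 G=2048/655] → run C
t=18: vr[B=4096/1277 C=9099264/3193777 E=7791616/3193777 G=2048/655] → run E
t=19: vr[B=4096/1277 C=9099264/3193777 E=9099264/3193777 G=2048/655] → run C
t=20: vr[B=4096/1277 E=9099264/3193777 G=2048/655] → run E
t=21: vr[B=4096/1277 G=2048/655] → run G
t=22: vr[B=4096/1277 G=3072/655] → run B
t=23: vr[B=5120/1277 G=3072/655] → run B
t=24: vr[B=6144/1277 G=3072/655] → run G
t=25: vr[B=6144/1277 G=4096/655] → run B
t=26: vr[G=4096/655] → run G
t=27: vr[G=1024/131] → run G
t=28: vr[G=6144/655] → run G
t=29: (idle)
t=30: (idle)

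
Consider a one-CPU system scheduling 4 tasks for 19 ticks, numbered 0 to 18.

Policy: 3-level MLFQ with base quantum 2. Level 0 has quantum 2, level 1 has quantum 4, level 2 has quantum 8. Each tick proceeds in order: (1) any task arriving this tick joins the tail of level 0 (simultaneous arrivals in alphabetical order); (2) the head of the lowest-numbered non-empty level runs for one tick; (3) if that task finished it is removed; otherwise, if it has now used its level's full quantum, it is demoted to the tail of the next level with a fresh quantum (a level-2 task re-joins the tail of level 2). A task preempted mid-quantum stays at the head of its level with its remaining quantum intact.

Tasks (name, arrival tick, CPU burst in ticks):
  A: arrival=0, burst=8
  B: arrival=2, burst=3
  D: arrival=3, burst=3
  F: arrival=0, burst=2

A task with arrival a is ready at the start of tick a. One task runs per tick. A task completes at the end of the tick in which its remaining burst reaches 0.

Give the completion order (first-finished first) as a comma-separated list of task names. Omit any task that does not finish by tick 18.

completion order = F, B, D, A

t=0: L0/L1/L2 = AF/-/- → run A
t=1: L0/L1/L2 = AF/-/- → run A
t=2: L0/L1/L2 = FB/A/- → run F
t=3: L0/L1/L2 = FBD/A/- → run F
t=4: L0/L1/L2 = BD/A/- → run B
t=5: L0/L1/L2 = BD/A/- → run B
t=6: L0/L1/L2 = D/AB/- → run D
t=7: L0/L1/L2 = D/AB/- → run D
t=8: L0/L1/L2 = -/ABD/- → run A
t=9: L0/L1/L2 = -/ABD/- → run A
t=10: L0/L1/L2 = -/ABD/- → run A
t=11: L0/L1/L2 = -/ABD/- → run A
t=12: L0/L1/L2 = -/BD/A → run B
t=13: L0/L1/L2 = -/D/A → run D
t=14: L0/L1/L2 = -/-/A → run A
t=15: L0/L1/L2 = -/-/A → run A
t=16: (idle)
t=17: (idle)
t=18: (idle)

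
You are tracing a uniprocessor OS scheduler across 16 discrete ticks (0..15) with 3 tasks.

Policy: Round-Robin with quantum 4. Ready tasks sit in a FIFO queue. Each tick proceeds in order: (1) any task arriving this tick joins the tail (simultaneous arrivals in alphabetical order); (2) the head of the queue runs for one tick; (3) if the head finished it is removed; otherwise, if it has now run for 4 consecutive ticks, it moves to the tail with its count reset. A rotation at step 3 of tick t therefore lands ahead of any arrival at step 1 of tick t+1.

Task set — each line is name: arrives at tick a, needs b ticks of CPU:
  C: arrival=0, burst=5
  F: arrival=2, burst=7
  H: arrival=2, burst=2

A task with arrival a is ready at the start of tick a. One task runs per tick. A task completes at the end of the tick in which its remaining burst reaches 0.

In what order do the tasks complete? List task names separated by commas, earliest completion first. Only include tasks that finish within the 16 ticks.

t=0: queue=[C] q_used=0 → run C
t=1: queue=[C] q_used=1 → run C
t=2: queue=[C,F,H] q_used=2 → run C
t=3: queue=[C,F,H] q_used=3 → run C
t=4: queue=[F,H,C] q_used=0 → run F
t=5: queue=[F,H,C] q_used=1 → run F
t=6: queue=[F,H,C] q_used=2 → run F
t=7: queue=[F,H,C] q_used=3 → run F
t=8: queue=[H,C,F] q_used=0 → run H
t=9: queue=[H,C,F] q_used=1 → run H
t=10: queue=[C,F] q_used=0 → run C
t=11: queue=[F] q_used=0 → run F
t=12: queue=[F] q_used=1 → run F
t=13: queue=[F] q_used=2 → run F
t=14: (idle)
t=15: (idle)

completion order = H, C, F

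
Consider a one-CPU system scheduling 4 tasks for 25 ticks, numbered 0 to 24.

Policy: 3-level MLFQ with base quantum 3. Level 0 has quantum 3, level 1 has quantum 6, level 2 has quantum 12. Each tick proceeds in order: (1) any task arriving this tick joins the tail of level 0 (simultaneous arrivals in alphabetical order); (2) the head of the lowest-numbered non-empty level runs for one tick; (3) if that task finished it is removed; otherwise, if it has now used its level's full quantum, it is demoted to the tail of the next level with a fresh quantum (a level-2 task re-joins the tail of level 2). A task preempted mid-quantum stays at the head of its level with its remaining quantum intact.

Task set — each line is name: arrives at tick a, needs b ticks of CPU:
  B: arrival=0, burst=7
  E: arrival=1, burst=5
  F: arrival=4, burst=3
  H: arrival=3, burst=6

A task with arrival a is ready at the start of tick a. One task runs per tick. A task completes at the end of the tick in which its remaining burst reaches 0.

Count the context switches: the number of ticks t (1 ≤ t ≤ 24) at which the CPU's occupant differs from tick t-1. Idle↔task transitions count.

t=0: L0/L1/L2 = B/-/- → run B
t=1: L0/L1/L2 = BE/-/- → run B
t=2: L0/L1/L2 = BE/-/- → run B
t=3: L0/L1/L2 = EH/B/- → run E
t=4: L0/L1/L2 = EHF/B/- → run E
t=5: L0/L1/L2 = EHF/B/- → run E
t=6: L0/L1/L2 = HF/BE/- → run H
t=7: L0/L1/L2 = HF/BE/- → run H
t=8: L0/L1/L2 = HF/BE/- → run H
t=9: L0/L1/L2 = F/BEH/- → run F
t=10: L0/L1/L2 = F/BEH/- → run F
t=11: L0/L1/L2 = F/BEH/- → run F
t=12: L0/L1/L2 = -/BEH/- → run B
t=13: L0/L1/L2 = -/BEH/- → run B
t=14: L0/L1/L2 = -/BEH/- → run B
t=15: L0/L1/L2 = -/BEH/- → run B
t=16: L0/L1/L2 = -/EH/- → run E
t=17: L0/L1/L2 = -/EH/- → run E
t=18: L0/L1/L2 = -/H/- → run H
t=19: L0/L1/L2 = -/H/- → run H
t=20: L0/L1/L2 = -/H/- → run H
t=21: (idle)
t=22: (idle)
t=23: (idle)
t=24: (idle)

context switches = 7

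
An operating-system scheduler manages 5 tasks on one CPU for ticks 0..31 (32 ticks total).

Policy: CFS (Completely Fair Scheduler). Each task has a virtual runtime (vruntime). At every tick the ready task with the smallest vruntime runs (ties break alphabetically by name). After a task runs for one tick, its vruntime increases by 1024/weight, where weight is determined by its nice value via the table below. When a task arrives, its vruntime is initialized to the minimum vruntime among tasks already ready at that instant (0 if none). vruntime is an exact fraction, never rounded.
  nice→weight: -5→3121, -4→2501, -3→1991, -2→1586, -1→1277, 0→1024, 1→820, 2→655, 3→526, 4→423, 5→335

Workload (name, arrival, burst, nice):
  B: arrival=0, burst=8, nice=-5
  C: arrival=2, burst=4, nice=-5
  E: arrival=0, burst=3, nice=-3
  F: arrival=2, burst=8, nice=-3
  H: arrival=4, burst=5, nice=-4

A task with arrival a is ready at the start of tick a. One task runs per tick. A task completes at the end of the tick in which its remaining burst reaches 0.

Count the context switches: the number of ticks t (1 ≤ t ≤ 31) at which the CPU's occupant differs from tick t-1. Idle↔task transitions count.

context switches = 24

t=0: vr[B=0 E=0] → run B
t=1: vr[B=1024/3121 E=0] → run E
t=2: vr[B=1024/3121 C=1024/3121 E=1024/1991 F=1024/3121] → run B
t=3: vr[B=2048/3121 C=1024/3121 E=1024/1991 F=1024/3121] → run C
t=4: vr[B=2048/3121 C=2048/3121 E=1024/1991 F=1024/3121 H=1024/3121] → run F
t=5: vr[B=2048/3121 C=2048/3121 E=1024/1991 F=5234688/6213911 H=1024/3121] → run H
t=6: vr[B=2048/3121 C=2048/3121 E=1024/1991 F=5234688/6213911 H=5756928/7805621] → run E
t=7: vr[B=2048/3121 C=2048/3121 E=2048/1991 F=5234688/6213911 H=5756928/7805621] → run B
t=8: vr[B=3072/3121 C=2048/3121 E=2048/1991 F=5234688/6213911 H=5756928/7805621] → run C
t=9: vr[B=3072/3121 C=3072/3121 E=2048/1991 F=5234688/6213911 H=5756928/7805621] → run H
t=10: vr[B=3072/3121 C=3072/3121 E=2048/1991 F=5234688/6213911 H=8952832/7805621] → run F
t=11: vr[B=3072/3121 C=3072/3121 E=2048/1991 F=8430592/6213911 H=8952832/7805621] → run B
t=12: vr[B=4096/3121 C=3072/3121 E=2048/1991 F=8430592/6213911 H=8952832/7805621] → run C
t=13: vr[B=4096/3121 C=4096/3121 E=2048/1991 F=8430592/6213911 H=8952832/7805621] → run E
t=14: vr[B=4096/3121 C=4096/3121 F=8430592/6213911 H=8952832/7805621] → run H
t=15: vr[B=4096/3121 C=4096/3121 F=8430592/6213911 H=12148736/7805621] → run B
t=16: vr[B=5120/3121 C=4096/3121 F=8430592/6213911 H=12148736/7805621] → run C
t=17: vr[B=5120/3121 F=8430592/6213911 H=12148736/7805621] → run F
t=18: vr[B=5120/3121 F=11626496/6213911 H=12148736/7805621] → run H
t=19: vr[B=5120/3121 F=11626496/6213911 H=15344640/7805621] → run B
t=20: vr[B=6144/3121 F=11626496/6213911 H=15344640/7805621] → run F
t=21: vr[B=6144/3121 F=14822400/6213911 H=15344640/7805621] → run H
t=22: vr[B=6144/3121 F=14822400/6213911] → run B
t=23: vr[B=7168/3121 F=14822400/6213911] → run B
t=24: vr[F=14822400/6213911] → run F
t=25: vr[F=18018304/6213911] → run F
t=26: vr[F=21214208/6213911] → run F
t=27: vr[F=24410112/6213911] → run F
t=28: (idle)
t=29: (idle)
t=30: (idle)
t=31: (idle)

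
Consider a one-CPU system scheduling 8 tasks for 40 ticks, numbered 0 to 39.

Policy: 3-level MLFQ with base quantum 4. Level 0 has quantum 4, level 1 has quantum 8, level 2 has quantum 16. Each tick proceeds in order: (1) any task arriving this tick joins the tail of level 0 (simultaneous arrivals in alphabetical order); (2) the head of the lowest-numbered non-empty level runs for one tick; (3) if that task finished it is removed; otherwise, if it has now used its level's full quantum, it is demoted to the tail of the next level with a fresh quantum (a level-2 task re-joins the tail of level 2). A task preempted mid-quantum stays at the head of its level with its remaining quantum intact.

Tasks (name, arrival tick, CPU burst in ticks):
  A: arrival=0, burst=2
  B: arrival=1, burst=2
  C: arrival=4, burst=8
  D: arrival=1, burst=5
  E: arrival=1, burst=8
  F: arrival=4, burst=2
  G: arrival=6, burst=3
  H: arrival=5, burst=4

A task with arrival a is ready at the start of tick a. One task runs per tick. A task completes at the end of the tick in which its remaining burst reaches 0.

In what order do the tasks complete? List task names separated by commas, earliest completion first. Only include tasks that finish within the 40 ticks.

completion order = A, B, F, H, G, D, E, C

t=0: L0/L1/L2 = A/-/- → run A
t=1: L0/L1/L2 = ABDE/-/- → run A
t=2: L0/L1/L2 = BDE/-/- → run B
t=3: L0/L1/L2 = BDE/-/- → run B
t=4: L0/L1/L2 = DECF/-/- → run D
t=5: L0/L1/L2 = DECFH/-/- → run D
t=6: L0/L1/L2 = DECFHG/-/- → run D
t=7: L0/L1/L2 = DECFHG/-/- → run D
t=8: L0/L1/L2 = ECFHG/D/- → run E
t=9: L0/L1/L2 = ECFHG/D/- → run E
t=10: L0/L1/L2 = ECFHG/D/- → run E
t=11: L0/L1/L2 = ECFHG/D/- → run E
t=12: L0/L1/L2 = CFHG/DE/- → run C
t=13: L0/L1/L2 = CFHG/DE/- → run C
t=14: L0/L1/L2 = CFHG/DE/- → run C
t=15: L0/L1/L2 = CFHG/DE/- → run C
t=16: L0/L1/L2 = FHG/DEC/- → run F
t=17: L0/L1/L2 = FHG/DEC/- → run F
t=18: L0/L1/L2 = HG/DEC/- → run H
t=19: L0/L1/L2 = HG/DEC/- → run H
t=20: L0/L1/L2 = HG/DEC/- → run H
t=21: L0/L1/L2 = HG/DEC/- → run H
t=22: L0/L1/L2 = G/DEC/- → run G
t=23: L0/L1/L2 = G/DEC/- → run G
t=24: L0/L1/L2 = G/DEC/- → run G
t=25: L0/L1/L2 = -/DEC/- → run D
t=26: L0/L1/L2 = -/EC/- → run E
t=27: L0/L1/L2 = -/EC/- → run E
t=28: L0/L1/L2 = -/EC/- → run E
t=29: L0/L1/L2 = -/EC/- → run E
t=30: L0/L1/L2 = -/C/- → run C
t=31: L0/L1/L2 = -/C/- → run C
t=32: L0/L1/L2 = -/C/- → run C
t=33: L0/L1/L2 = -/C/- → run C
t=34: (idle)
t=35: (idle)
t=36: (idle)
t=37: (idle)
t=38: (idle)
t=39: (idle)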